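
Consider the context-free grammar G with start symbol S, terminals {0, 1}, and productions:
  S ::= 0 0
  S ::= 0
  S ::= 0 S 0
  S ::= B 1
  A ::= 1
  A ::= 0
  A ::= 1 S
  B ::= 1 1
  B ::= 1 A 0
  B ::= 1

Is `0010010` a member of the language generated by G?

no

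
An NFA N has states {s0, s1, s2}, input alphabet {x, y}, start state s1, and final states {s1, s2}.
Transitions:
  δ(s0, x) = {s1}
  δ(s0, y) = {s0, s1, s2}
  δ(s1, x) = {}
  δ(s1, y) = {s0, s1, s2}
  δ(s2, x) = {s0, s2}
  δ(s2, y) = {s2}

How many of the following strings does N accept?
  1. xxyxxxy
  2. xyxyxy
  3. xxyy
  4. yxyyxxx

1

xxyxxxy: rejected
xyxyxy: rejected
xxyy: rejected
yxyyxxx: accepted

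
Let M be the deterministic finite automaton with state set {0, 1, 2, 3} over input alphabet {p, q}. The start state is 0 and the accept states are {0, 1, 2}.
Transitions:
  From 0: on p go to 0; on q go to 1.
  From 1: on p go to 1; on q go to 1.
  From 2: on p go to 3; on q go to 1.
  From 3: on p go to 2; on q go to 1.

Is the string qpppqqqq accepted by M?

0 --q--> 1
1 --p--> 1
1 --p--> 1
1 --p--> 1
1 --q--> 1
1 --q--> 1
1 --q--> 1
1 --q--> 1
End in state 1, which is an accepting state.

accepted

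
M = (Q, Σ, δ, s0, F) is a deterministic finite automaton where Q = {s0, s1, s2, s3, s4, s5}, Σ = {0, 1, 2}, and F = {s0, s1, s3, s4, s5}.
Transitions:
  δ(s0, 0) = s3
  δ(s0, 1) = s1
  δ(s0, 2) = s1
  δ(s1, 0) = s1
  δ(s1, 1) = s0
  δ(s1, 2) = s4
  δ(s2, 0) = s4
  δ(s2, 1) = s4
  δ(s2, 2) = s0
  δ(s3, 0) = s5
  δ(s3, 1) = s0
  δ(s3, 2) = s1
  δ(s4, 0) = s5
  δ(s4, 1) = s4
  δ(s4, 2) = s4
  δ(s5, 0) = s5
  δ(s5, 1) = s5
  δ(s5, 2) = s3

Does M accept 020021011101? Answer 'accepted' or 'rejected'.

s0 --0--> s3
s3 --2--> s1
s1 --0--> s1
s1 --0--> s1
s1 --2--> s4
s4 --1--> s4
s4 --0--> s5
s5 --1--> s5
s5 --1--> s5
s5 --1--> s5
s5 --0--> s5
s5 --1--> s5
End in state s5, which is an accepting state.

accepted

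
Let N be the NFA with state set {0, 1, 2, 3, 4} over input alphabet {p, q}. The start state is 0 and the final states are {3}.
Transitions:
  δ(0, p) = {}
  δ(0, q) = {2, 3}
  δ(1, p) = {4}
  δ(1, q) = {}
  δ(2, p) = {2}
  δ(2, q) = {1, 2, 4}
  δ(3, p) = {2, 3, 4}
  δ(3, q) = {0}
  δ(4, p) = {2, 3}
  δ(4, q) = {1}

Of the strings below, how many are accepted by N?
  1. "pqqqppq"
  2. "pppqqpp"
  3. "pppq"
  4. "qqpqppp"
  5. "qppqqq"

1

"pqqqppq": rejected
"pppqqpp": rejected
"pppq": rejected
"qqpqppp": accepted
"qppqqq": rejected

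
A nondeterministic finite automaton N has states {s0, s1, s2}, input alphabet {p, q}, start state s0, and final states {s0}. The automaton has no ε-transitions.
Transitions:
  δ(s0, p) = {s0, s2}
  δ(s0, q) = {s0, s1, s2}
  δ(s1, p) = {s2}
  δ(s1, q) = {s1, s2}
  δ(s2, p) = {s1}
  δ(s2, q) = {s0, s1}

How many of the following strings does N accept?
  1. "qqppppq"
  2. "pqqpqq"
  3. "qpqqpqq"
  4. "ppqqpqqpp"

4

"qqppppq": accepted
"pqqpqq": accepted
"qpqqpqq": accepted
"ppqqpqqpp": accepted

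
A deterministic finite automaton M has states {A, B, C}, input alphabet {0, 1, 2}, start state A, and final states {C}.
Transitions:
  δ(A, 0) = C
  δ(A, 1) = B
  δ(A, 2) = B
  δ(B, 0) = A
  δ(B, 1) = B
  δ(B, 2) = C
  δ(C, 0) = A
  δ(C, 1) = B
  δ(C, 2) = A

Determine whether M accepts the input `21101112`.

A --2--> B
B --1--> B
B --1--> B
B --0--> A
A --1--> B
B --1--> B
B --1--> B
B --2--> C
End in state C, which is an accepting state.

accepted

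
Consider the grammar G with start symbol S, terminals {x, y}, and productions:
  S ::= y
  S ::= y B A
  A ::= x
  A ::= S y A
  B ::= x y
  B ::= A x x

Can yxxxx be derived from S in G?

yes

S ⇒ yBA ⇒ yAxxA ⇒ yxxxA ⇒ yxxxx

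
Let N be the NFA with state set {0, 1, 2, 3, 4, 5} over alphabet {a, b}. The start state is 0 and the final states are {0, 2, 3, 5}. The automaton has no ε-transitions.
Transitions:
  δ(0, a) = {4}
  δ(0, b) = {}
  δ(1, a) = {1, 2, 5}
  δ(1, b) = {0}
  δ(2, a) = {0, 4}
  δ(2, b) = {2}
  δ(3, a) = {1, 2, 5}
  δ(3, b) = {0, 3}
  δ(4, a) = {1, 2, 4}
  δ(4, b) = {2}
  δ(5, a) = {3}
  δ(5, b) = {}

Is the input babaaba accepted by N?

rejected

Start: {0}
read b: {}
The reachable set is empty and stays empty for the remaining 6 symbols.
Reachable ∩ accepting = {} — empty.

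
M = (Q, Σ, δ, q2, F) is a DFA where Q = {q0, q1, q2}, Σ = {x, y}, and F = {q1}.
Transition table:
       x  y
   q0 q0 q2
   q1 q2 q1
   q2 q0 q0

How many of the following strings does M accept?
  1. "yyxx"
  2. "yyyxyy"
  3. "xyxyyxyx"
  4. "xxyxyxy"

0

"yyxx": rejected
"yyyxyy": rejected
"xyxyyxyx": rejected
"xxyxyxy": rejected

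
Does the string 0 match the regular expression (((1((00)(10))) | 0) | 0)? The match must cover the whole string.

The left alternative ((1((00)(10)))|0) matches 0.

yes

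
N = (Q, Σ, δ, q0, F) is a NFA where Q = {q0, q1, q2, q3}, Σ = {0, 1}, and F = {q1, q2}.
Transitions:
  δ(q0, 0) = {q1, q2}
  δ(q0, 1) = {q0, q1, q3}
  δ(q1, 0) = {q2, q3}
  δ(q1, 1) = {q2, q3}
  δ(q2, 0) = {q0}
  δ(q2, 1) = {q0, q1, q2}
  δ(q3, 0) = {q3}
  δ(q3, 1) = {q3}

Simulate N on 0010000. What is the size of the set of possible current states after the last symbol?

Start: {q0}
read 0: {q1, q2}
read 0: {q0, q2, q3}
read 1: {q0, q1, q2, q3}
read 0: {q0, q1, q2, q3}
read 0: {q0, q1, q2, q3}
read 0: {q0, q1, q2, q3}
read 0: {q0, q1, q2, q3}
Final reachable set {q0, q1, q2, q3} has 4 states.

4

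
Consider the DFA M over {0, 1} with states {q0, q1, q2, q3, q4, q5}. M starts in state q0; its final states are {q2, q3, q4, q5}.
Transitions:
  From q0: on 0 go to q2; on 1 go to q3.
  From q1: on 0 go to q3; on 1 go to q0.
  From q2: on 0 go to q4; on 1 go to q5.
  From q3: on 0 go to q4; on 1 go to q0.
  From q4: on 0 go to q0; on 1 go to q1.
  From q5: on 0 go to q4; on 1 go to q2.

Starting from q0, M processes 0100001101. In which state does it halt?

q5

q0 --0--> q2
q2 --1--> q5
q5 --0--> q4
q4 --0--> q0
q0 --0--> q2
q2 --0--> q4
q4 --1--> q1
q1 --1--> q0
q0 --0--> q2
q2 --1--> q5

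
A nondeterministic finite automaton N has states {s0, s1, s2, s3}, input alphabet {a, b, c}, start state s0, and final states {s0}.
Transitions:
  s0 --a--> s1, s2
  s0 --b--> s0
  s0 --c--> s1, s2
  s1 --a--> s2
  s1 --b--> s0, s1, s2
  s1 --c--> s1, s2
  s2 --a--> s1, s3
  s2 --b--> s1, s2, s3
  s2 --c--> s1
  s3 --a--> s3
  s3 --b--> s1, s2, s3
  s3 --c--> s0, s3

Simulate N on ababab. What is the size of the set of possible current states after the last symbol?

Start: {s0}
read a: {s1, s2}
read b: {s0, s1, s2, s3}
read a: {s1, s2, s3}
read b: {s0, s1, s2, s3}
read a: {s1, s2, s3}
read b: {s0, s1, s2, s3}
Final reachable set {s0, s1, s2, s3} has 4 states.

4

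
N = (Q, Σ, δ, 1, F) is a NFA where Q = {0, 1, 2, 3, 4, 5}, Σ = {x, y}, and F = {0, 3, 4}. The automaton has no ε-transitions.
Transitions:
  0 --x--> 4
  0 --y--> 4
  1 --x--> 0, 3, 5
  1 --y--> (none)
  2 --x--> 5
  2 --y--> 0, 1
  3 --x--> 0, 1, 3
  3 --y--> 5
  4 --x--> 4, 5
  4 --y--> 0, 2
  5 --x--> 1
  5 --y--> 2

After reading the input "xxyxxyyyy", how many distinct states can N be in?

Start: {1}
read x: {0, 3, 5}
read x: {0, 1, 3, 4}
read y: {0, 2, 4, 5}
read x: {1, 4, 5}
read x: {0, 1, 3, 4, 5}
read y: {0, 2, 4, 5}
read y: {0, 1, 2, 4}
read y: {0, 1, 2, 4}
read y: {0, 1, 2, 4}
Final reachable set {0, 1, 2, 4} has 4 states.

4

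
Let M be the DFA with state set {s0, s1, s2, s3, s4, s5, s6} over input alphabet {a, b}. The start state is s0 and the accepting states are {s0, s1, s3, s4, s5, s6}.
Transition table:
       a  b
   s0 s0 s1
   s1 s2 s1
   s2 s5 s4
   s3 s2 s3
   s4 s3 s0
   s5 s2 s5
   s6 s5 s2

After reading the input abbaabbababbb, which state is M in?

s0 --a--> s0
s0 --b--> s1
s1 --b--> s1
s1 --a--> s2
s2 --a--> s5
s5 --b--> s5
s5 --b--> s5
s5 --a--> s2
s2 --b--> s4
s4 --a--> s3
s3 --b--> s3
s3 --b--> s3
s3 --b--> s3

s3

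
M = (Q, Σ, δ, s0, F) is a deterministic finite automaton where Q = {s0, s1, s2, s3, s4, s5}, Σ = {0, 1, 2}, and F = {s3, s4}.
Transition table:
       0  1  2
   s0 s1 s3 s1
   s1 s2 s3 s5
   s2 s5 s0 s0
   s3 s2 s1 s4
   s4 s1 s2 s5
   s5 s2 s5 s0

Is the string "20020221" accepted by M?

s0 --2--> s1
s1 --0--> s2
s2 --0--> s5
s5 --2--> s0
s0 --0--> s1
s1 --2--> s5
s5 --2--> s0
s0 --1--> s3
End in state s3, which is an accepting state.

accepted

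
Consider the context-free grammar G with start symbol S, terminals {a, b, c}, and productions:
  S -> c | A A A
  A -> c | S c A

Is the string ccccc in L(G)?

S ⇒ AAA ⇒ cAA ⇒ cScAA ⇒ cccAA ⇒ ccccA ⇒ ccccc

yes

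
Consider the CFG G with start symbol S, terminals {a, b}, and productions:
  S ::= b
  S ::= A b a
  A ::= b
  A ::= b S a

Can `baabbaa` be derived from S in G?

no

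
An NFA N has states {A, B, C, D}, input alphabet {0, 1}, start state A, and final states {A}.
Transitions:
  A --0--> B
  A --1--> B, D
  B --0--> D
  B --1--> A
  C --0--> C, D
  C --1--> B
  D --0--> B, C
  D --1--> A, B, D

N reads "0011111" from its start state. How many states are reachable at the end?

Start: {A}
read 0: {B}
read 0: {D}
read 1: {A, B, D}
read 1: {A, B, D}
read 1: {A, B, D}
read 1: {A, B, D}
read 1: {A, B, D}
Final reachable set {A, B, D} has 3 states.

3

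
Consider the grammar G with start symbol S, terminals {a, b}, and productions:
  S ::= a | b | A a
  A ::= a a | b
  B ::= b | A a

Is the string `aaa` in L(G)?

S ⇒ Aa ⇒ aaa

yes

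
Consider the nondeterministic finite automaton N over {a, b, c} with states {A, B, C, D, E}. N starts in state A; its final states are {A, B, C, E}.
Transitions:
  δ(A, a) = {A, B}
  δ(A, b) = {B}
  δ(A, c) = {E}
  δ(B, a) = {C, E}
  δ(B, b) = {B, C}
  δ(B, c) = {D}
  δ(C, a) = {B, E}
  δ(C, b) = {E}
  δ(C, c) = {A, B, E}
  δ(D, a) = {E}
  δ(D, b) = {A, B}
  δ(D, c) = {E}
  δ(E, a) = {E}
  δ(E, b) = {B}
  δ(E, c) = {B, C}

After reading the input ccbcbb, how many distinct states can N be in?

3

Start: {A}
read c: {E}
read c: {B, C}
read b: {B, C, E}
read c: {A, B, C, D, E}
read b: {A, B, C, E}
read b: {B, C, E}
Final reachable set {B, C, E} has 3 states.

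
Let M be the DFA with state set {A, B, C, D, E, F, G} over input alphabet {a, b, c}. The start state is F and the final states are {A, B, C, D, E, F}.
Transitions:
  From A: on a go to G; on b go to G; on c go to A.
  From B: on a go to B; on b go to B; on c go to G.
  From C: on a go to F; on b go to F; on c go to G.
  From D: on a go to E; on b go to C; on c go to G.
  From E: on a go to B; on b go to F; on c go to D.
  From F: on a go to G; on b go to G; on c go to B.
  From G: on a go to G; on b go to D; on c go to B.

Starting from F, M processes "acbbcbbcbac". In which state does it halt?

F --a--> G
G --c--> B
B --b--> B
B --b--> B
B --c--> G
G --b--> D
D --b--> C
C --c--> G
G --b--> D
D --a--> E
E --c--> D

D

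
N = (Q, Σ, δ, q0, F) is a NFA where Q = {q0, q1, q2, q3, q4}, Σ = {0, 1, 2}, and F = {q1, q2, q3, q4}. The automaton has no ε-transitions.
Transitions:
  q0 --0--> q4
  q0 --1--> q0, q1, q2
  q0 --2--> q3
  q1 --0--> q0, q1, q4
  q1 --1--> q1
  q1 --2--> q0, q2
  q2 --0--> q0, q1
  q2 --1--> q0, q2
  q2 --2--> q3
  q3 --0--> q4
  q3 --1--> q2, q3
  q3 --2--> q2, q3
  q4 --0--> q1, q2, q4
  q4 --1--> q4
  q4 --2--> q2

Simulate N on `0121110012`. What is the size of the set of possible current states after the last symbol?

3

Start: {q0}
read 0: {q4}
read 1: {q4}
read 2: {q2}
read 1: {q0, q2}
read 1: {q0, q1, q2}
read 1: {q0, q1, q2}
read 0: {q0, q1, q4}
read 0: {q0, q1, q2, q4}
read 1: {q0, q1, q2, q4}
read 2: {q0, q2, q3}
Final reachable set {q0, q2, q3} has 3 states.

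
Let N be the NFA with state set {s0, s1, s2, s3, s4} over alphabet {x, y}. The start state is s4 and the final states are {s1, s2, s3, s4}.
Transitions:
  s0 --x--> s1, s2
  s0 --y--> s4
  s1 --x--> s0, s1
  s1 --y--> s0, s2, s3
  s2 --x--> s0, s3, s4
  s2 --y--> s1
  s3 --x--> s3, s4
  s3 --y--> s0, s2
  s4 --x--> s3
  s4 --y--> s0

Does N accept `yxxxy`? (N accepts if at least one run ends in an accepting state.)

accepted

Start: {s4}
read y: {s0}
read x: {s1, s2}
read x: {s0, s1, s3, s4}
read x: {s0, s1, s2, s3, s4}
read y: {s0, s1, s2, s3, s4}
Reachable ∩ accepting = {s1, s2, s3, s4} — nonempty.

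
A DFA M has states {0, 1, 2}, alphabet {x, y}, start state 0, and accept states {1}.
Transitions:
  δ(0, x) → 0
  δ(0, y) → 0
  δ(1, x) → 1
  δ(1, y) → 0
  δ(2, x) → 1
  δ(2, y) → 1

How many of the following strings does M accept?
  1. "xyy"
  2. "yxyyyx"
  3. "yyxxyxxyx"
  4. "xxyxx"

"xyy": rejected
"yxyyyx": rejected
"yyxxyxxyx": rejected
"xxyxx": rejected

0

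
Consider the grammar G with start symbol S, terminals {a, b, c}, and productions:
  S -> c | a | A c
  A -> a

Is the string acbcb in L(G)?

no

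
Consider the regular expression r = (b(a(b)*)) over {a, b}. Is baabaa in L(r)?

no

No split of baabaa into u·v has b matching u and (a(b)*) matching v.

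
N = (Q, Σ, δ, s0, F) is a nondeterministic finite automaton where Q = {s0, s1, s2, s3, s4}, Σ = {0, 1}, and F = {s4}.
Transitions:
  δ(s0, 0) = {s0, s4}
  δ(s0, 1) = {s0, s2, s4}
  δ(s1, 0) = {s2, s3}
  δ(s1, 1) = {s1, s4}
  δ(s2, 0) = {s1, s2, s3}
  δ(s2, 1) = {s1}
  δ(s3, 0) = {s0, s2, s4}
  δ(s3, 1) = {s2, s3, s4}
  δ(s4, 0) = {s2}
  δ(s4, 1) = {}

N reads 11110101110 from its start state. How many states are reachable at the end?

Start: {s0}
read 1: {s0, s2, s4}
read 1: {s0, s1, s2, s4}
read 1: {s0, s1, s2, s4}
read 1: {s0, s1, s2, s4}
read 0: {s0, s1, s2, s3, s4}
read 1: {s0, s1, s2, s3, s4}
read 0: {s0, s1, s2, s3, s4}
read 1: {s0, s1, s2, s3, s4}
read 1: {s0, s1, s2, s3, s4}
read 1: {s0, s1, s2, s3, s4}
read 0: {s0, s1, s2, s3, s4}
Final reachable set {s0, s1, s2, s3, s4} has 5 states.

5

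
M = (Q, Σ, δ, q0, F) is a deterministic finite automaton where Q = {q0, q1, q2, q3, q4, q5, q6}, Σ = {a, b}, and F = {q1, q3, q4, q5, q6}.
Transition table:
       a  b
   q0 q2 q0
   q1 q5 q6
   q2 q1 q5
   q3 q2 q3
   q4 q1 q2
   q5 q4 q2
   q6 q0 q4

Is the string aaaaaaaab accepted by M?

accepted

q0 --a--> q2
q2 --a--> q1
q1 --a--> q5
q5 --a--> q4
q4 --a--> q1
q1 --a--> q5
q5 --a--> q4
q4 --a--> q1
q1 --b--> q6
End in state q6, which is an accepting state.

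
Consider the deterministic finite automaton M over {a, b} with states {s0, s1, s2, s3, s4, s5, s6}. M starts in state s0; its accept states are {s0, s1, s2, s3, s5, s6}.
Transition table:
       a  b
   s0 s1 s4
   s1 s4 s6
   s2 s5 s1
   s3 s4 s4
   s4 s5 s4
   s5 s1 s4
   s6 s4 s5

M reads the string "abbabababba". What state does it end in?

s0 --a--> s1
s1 --b--> s6
s6 --b--> s5
s5 --a--> s1
s1 --b--> s6
s6 --a--> s4
s4 --b--> s4
s4 --a--> s5
s5 --b--> s4
s4 --b--> s4
s4 --a--> s5

s5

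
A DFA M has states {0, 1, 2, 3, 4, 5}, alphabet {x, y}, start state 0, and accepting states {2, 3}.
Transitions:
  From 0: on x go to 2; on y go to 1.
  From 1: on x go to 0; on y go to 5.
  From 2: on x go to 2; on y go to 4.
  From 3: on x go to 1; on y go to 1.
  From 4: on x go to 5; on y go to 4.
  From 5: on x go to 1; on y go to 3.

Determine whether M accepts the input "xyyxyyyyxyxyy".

accepted

0 --x--> 2
2 --y--> 4
4 --y--> 4
4 --x--> 5
5 --y--> 3
3 --y--> 1
1 --y--> 5
5 --y--> 3
3 --x--> 1
1 --y--> 5
5 --x--> 1
1 --y--> 5
5 --y--> 3
End in state 3, which is an accepting state.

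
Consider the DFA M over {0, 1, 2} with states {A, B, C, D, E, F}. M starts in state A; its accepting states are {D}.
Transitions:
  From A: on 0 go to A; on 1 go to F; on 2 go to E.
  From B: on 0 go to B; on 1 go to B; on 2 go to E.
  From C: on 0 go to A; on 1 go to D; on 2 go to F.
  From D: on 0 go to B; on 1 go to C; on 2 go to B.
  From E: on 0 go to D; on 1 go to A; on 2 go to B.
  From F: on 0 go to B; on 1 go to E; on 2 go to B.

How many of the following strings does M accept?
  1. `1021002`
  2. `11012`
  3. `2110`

0

`1021002`: rejected
`11012`: rejected
`2110`: rejected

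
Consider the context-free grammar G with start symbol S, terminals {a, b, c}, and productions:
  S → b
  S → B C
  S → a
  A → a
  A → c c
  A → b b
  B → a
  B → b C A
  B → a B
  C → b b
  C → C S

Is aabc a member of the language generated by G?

no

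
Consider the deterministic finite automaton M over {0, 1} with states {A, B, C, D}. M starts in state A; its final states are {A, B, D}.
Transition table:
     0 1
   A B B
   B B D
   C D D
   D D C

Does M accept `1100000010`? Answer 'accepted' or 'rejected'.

accepted

A --1--> B
B --1--> D
D --0--> D
D --0--> D
D --0--> D
D --0--> D
D --0--> D
D --0--> D
D --1--> C
C --0--> D
End in state D, which is an accepting state.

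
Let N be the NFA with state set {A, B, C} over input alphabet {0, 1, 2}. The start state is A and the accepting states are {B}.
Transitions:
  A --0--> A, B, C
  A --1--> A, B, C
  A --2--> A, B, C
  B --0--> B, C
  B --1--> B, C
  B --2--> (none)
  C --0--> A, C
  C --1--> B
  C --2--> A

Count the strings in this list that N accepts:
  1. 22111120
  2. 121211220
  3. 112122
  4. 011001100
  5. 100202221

5

22111120: accepted
121211220: accepted
112122: accepted
011001100: accepted
100202221: accepted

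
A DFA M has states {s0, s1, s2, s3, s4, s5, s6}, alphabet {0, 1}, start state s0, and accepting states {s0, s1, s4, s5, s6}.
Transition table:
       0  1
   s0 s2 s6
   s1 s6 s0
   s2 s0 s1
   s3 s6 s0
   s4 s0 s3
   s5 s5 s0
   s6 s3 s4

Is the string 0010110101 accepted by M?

s0 --0--> s2
s2 --0--> s0
s0 --1--> s6
s6 --0--> s3
s3 --1--> s0
s0 --1--> s6
s6 --0--> s3
s3 --1--> s0
s0 --0--> s2
s2 --1--> s1
End in state s1, which is an accepting state.

accepted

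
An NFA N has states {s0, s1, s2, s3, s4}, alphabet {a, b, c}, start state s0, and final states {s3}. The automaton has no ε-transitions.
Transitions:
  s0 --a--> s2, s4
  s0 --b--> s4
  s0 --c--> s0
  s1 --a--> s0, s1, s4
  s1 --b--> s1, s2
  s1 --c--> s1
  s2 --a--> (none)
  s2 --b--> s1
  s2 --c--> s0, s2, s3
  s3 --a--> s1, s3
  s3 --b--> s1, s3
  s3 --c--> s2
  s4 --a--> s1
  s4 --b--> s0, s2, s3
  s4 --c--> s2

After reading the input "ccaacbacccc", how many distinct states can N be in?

Start: {s0}
read c: {s0}
read c: {s0}
read a: {s2, s4}
read a: {s1}
read c: {s1}
read b: {s1, s2}
read a: {s0, s1, s4}
read c: {s0, s1, s2}
read c: {s0, s1, s2, s3}
read c: {s0, s1, s2, s3}
read c: {s0, s1, s2, s3}
Final reachable set {s0, s1, s2, s3} has 4 states.

4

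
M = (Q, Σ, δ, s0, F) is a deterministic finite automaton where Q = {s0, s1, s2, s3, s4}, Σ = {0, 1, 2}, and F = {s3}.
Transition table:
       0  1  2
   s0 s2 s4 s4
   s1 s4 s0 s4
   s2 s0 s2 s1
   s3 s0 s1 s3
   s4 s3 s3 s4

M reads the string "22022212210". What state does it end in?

s0 --2--> s4
s4 --2--> s4
s4 --0--> s3
s3 --2--> s3
s3 --2--> s3
s3 --2--> s3
s3 --1--> s1
s1 --2--> s4
s4 --2--> s4
s4 --1--> s3
s3 --0--> s0

s0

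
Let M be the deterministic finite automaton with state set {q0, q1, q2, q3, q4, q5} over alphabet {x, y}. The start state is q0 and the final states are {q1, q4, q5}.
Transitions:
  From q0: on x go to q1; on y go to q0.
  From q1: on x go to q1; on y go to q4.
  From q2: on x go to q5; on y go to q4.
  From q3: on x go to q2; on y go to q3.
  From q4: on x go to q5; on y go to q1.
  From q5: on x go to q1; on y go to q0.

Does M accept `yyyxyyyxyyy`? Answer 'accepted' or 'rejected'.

rejected

q0 --y--> q0
q0 --y--> q0
q0 --y--> q0
q0 --x--> q1
q1 --y--> q4
q4 --y--> q1
q1 --y--> q4
q4 --x--> q5
q5 --y--> q0
q0 --y--> q0
q0 --y--> q0
End in state q0, which is not an accepting state.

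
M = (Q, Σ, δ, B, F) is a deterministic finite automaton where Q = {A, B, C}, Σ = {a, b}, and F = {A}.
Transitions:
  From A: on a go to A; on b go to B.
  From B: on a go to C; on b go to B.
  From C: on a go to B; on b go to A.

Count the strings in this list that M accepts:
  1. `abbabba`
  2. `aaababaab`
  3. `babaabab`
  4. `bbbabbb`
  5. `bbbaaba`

1

`abbabba`: rejected
`aaababaab`: rejected
`babaabab`: accepted
`bbbabbb`: rejected
`bbbaaba`: rejected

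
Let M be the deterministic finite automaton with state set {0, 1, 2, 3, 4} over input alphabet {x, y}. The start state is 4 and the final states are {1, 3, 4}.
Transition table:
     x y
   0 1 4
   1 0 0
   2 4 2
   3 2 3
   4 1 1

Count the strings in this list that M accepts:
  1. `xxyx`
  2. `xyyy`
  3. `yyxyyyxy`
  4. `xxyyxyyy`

`xxyx`: accepted
`xyyy`: accepted
`yyxyyyxy`: accepted
`xxyyxyyy`: rejected

3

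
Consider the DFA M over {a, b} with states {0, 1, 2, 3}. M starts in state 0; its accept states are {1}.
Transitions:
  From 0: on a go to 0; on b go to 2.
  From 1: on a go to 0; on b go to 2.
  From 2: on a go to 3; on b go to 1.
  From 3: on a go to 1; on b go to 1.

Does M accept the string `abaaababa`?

0 --a--> 0
0 --b--> 2
2 --a--> 3
3 --a--> 1
1 --a--> 0
0 --b--> 2
2 --a--> 3
3 --b--> 1
1 --a--> 0
End in state 0, which is not an accepting state.

rejected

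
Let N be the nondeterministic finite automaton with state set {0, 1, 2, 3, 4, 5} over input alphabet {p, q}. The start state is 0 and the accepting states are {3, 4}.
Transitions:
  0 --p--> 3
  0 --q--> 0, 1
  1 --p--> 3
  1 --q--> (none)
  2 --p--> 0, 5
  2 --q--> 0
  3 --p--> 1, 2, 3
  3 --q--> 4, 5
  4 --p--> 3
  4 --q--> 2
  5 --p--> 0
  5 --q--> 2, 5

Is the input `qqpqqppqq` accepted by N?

rejected

Start: {0}
read q: {0, 1}
read q: {0, 1}
read p: {3}
read q: {4, 5}
read q: {2, 5}
read p: {0, 5}
read p: {0, 3}
read q: {0, 1, 4, 5}
read q: {0, 1, 2, 5}
Reachable ∩ accepting = {} — empty.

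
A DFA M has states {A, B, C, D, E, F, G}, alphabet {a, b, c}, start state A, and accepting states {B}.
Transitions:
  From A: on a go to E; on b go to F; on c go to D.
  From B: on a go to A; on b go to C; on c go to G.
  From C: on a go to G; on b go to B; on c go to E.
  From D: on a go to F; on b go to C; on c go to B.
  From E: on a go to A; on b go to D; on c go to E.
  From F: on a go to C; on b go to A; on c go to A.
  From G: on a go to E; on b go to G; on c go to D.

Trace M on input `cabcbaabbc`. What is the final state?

E

A --c--> D
D --a--> F
F --b--> A
A --c--> D
D --b--> C
C --a--> G
G --a--> E
E --b--> D
D --b--> C
C --c--> E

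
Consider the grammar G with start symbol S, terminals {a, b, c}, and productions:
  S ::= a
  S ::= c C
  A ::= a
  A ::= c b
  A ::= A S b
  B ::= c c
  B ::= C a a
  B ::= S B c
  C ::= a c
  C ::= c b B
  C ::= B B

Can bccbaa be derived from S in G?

no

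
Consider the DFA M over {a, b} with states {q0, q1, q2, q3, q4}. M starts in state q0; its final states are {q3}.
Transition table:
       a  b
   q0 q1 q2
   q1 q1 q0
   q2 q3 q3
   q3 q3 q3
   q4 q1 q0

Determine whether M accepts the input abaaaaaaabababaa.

rejected

q0 --a--> q1
q1 --b--> q0
q0 --a--> q1
q1 --a--> q1
q1 --a--> q1
q1 --a--> q1
q1 --a--> q1
q1 --a--> q1
q1 --a--> q1
q1 --b--> q0
q0 --a--> q1
q1 --b--> q0
q0 --a--> q1
q1 --b--> q0
q0 --a--> q1
q1 --a--> q1
End in state q1, which is not an accepting state.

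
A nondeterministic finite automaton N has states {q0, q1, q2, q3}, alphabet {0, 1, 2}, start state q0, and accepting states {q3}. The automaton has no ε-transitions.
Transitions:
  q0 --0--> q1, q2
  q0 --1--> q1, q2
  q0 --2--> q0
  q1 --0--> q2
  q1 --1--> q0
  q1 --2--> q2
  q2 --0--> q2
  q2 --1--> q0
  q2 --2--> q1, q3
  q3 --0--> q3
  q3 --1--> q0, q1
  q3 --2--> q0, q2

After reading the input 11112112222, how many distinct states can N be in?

1

Start: {q0}
read 1: {q1, q2}
read 1: {q0}
read 1: {q1, q2}
read 1: {q0}
read 2: {q0}
read 1: {q1, q2}
read 1: {q0}
read 2: {q0}
read 2: {q0}
read 2: {q0}
read 2: {q0}
Final reachable set {q0} has 1 state.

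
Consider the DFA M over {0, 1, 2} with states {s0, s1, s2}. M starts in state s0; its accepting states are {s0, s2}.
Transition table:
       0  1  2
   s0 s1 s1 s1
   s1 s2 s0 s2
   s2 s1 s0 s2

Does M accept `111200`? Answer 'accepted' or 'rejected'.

s0 --1--> s1
s1 --1--> s0
s0 --1--> s1
s1 --2--> s2
s2 --0--> s1
s1 --0--> s2
End in state s2, which is an accepting state.

accepted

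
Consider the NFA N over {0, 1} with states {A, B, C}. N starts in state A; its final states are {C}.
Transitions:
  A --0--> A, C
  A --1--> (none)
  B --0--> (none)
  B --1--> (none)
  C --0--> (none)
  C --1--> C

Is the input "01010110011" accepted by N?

rejected

Start: {A}
read 0: {A, C}
read 1: {C}
read 0: {}
The reachable set is empty and stays empty for the remaining 8 symbols.
Reachable ∩ accepting = {} — empty.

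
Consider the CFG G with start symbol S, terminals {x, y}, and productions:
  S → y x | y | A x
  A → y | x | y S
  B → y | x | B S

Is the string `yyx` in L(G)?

S ⇒ Ax ⇒ ySx ⇒ yyx

yes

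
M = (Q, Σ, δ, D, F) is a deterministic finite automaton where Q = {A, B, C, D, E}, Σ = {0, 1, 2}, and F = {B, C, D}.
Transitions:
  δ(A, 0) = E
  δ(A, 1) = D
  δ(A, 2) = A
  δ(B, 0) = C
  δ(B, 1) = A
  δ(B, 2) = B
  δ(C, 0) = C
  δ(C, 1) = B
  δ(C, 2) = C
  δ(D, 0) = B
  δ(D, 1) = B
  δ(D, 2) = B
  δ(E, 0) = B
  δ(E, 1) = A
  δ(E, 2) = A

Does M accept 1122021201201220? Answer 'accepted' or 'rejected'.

accepted

D --1--> B
B --1--> A
A --2--> A
A --2--> A
A --0--> E
E --2--> A
A --1--> D
D --2--> B
B --0--> C
C --1--> B
B --2--> B
B --0--> C
C --1--> B
B --2--> B
B --2--> B
B --0--> C
End in state C, which is an accepting state.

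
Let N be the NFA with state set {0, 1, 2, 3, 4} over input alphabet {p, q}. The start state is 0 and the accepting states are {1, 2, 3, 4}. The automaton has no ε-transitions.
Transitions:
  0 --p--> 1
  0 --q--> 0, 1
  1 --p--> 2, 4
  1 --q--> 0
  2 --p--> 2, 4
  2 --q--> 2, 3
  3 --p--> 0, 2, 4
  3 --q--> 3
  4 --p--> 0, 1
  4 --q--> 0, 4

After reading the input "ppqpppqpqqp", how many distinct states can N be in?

Start: {0}
read p: {1}
read p: {2, 4}
read q: {0, 2, 3, 4}
read p: {0, 1, 2, 4}
read p: {0, 1, 2, 4}
read p: {0, 1, 2, 4}
read q: {0, 1, 2, 3, 4}
read p: {0, 1, 2, 4}
read q: {0, 1, 2, 3, 4}
read q: {0, 1, 2, 3, 4}
read p: {0, 1, 2, 4}
Final reachable set {0, 1, 2, 4} has 4 states.

4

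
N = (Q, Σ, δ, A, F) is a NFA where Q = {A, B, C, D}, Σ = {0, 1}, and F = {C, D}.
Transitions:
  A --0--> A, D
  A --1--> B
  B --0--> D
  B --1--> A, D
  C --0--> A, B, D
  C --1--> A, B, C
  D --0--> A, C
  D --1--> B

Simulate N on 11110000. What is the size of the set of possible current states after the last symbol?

Start: {A}
read 1: {B}
read 1: {A, D}
read 1: {B}
read 1: {A, D}
read 0: {A, C, D}
read 0: {A, B, C, D}
read 0: {A, B, C, D}
read 0: {A, B, C, D}
Final reachable set {A, B, C, D} has 4 states.

4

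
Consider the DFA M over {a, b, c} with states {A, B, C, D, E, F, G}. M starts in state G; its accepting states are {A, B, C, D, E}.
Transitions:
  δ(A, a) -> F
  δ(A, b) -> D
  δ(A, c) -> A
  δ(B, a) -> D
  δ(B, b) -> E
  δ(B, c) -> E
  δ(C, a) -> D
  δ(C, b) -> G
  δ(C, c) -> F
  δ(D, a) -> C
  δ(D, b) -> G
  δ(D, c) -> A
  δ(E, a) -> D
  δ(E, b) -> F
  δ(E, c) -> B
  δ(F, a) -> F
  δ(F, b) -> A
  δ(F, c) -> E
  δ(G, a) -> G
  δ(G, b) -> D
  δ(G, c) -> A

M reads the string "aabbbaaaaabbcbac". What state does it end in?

G --a--> G
G --a--> G
G --b--> D
D --b--> G
G --b--> D
D --a--> C
C --a--> D
D --a--> C
C --a--> D
D --a--> C
C --b--> G
G --b--> D
D --c--> A
A --b--> D
D --a--> C
C --c--> F

F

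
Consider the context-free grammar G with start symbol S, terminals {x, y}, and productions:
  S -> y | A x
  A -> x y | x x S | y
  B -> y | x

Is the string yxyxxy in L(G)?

no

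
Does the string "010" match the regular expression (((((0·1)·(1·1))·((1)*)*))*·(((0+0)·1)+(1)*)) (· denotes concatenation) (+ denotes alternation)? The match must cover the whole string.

no

No split of 010 into u·v has ((((0·1)·(1·1))·((1)*)*))* matching u and (((0+0)·1)+(1)*) matching v.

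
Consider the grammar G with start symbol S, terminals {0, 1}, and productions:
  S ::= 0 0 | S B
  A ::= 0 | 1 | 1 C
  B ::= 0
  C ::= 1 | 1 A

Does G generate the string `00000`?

yes

S ⇒ SB ⇒ SBB ⇒ SBBB ⇒ 00BBB ⇒ 000BB ⇒ 0000B ⇒ 00000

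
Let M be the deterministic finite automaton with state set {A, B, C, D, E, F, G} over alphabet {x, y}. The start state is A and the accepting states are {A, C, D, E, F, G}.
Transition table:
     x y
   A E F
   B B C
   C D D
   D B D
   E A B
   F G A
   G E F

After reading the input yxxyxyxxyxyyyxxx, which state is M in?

B

A --y--> F
F --x--> G
G --x--> E
E --y--> B
B --x--> B
B --y--> C
C --x--> D
D --x--> B
B --y--> C
C --x--> D
D --y--> D
D --y--> D
D --y--> D
D --x--> B
B --x--> B
B --x--> B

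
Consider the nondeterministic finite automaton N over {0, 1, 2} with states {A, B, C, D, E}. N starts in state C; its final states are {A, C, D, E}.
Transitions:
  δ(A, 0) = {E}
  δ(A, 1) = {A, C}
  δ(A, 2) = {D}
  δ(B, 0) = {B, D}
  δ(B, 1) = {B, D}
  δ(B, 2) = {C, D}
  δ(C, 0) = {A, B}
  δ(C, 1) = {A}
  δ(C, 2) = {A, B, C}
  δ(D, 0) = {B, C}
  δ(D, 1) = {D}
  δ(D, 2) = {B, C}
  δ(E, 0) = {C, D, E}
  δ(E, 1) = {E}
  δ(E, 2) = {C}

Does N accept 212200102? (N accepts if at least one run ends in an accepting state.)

accepted

Start: {C}
read 2: {A, B, C}
read 1: {A, B, C, D}
read 2: {A, B, C, D}
read 2: {A, B, C, D}
read 0: {A, B, C, D, E}
read 0: {A, B, C, D, E}
read 1: {A, B, C, D, E}
read 0: {A, B, C, D, E}
read 2: {A, B, C, D}
Reachable ∩ accepting = {A, C, D} — nonempty.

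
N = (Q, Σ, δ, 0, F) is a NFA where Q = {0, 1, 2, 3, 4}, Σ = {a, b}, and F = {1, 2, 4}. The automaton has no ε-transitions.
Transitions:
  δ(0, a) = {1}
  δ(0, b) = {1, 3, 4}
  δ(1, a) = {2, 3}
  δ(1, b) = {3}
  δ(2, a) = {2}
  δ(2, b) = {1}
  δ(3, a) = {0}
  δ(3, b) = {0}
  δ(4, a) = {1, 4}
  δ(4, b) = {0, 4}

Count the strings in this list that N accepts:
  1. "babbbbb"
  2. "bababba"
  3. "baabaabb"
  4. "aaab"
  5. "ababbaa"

5

"babbbbb": accepted
"bababba": accepted
"baabaabb": accepted
"aaab": accepted
"ababbaa": accepted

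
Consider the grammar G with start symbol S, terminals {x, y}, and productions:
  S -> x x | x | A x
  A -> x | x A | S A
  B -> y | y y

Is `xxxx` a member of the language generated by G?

S ⇒ Ax ⇒ SAx ⇒ AxAx ⇒ xxAx ⇒ xxxx

yes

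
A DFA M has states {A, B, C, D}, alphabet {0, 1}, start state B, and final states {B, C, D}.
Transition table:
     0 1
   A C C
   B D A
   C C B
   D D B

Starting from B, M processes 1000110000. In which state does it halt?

C

B --1--> A
A --0--> C
C --0--> C
C --0--> C
C --1--> B
B --1--> A
A --0--> C
C --0--> C
C --0--> C
C --0--> C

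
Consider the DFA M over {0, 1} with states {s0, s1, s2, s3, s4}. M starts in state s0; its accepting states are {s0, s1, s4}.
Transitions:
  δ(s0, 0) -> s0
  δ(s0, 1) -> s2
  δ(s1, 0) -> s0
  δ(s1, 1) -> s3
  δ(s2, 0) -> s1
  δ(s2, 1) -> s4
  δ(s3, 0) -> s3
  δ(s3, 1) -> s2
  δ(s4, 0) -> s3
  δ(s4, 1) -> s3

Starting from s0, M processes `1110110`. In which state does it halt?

s3

s0 --1--> s2
s2 --1--> s4
s4 --1--> s3
s3 --0--> s3
s3 --1--> s2
s2 --1--> s4
s4 --0--> s3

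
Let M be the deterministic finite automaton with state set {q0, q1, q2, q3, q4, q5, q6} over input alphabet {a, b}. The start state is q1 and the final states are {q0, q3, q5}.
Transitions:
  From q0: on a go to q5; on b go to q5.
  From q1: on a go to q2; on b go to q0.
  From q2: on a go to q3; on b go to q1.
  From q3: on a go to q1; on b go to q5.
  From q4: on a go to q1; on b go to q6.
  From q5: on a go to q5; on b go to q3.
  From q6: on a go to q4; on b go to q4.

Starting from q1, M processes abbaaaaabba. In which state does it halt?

q5

q1 --a--> q2
q2 --b--> q1
q1 --b--> q0
q0 --a--> q5
q5 --a--> q5
q5 --a--> q5
q5 --a--> q5
q5 --a--> q5
q5 --b--> q3
q3 --b--> q5
q5 --a--> q5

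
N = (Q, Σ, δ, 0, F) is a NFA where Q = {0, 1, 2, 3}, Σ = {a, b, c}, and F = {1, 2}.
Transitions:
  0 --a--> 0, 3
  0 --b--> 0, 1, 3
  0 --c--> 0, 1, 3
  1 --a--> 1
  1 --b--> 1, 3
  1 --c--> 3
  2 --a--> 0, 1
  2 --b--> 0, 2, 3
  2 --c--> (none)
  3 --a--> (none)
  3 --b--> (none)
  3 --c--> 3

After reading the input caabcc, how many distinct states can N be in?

3

Start: {0}
read c: {0, 1, 3}
read a: {0, 1, 3}
read a: {0, 1, 3}
read b: {0, 1, 3}
read c: {0, 1, 3}
read c: {0, 1, 3}
Final reachable set {0, 1, 3} has 3 states.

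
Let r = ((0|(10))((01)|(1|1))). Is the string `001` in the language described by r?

Split as 0·01: (0|(10)) matches 0 and ((01)|(1|1)) matches 01.

yes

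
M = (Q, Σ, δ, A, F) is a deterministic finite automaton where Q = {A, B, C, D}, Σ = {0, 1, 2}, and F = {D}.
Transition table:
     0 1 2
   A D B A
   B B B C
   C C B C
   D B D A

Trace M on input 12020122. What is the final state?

C

A --1--> B
B --2--> C
C --0--> C
C --2--> C
C --0--> C
C --1--> B
B --2--> C
C --2--> C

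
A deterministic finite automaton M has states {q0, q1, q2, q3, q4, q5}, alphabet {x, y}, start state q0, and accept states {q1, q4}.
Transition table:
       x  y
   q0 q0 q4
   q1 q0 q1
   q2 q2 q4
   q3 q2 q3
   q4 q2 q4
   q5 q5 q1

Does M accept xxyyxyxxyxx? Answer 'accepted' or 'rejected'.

rejected

q0 --x--> q0
q0 --x--> q0
q0 --y--> q4
q4 --y--> q4
q4 --x--> q2
q2 --y--> q4
q4 --x--> q2
q2 --x--> q2
q2 --y--> q4
q4 --x--> q2
q2 --x--> q2
End in state q2, which is not an accepting state.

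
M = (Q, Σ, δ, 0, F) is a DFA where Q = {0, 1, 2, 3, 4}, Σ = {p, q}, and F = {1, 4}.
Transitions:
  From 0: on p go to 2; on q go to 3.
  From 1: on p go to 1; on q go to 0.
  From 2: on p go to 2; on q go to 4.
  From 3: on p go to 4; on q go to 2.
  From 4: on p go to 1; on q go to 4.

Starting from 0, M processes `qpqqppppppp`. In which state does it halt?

0 --q--> 3
3 --p--> 4
4 --q--> 4
4 --q--> 4
4 --p--> 1
1 --p--> 1
1 --p--> 1
1 --p--> 1
1 --p--> 1
1 --p--> 1
1 --p--> 1

1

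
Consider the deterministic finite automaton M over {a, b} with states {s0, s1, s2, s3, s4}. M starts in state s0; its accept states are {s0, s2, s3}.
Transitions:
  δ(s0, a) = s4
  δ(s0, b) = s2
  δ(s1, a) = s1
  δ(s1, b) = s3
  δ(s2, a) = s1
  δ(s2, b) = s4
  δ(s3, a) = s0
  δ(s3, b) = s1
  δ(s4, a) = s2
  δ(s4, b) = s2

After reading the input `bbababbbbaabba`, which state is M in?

s0 --b--> s2
s2 --b--> s4
s4 --a--> s2
s2 --b--> s4
s4 --a--> s2
s2 --b--> s4
s4 --b--> s2
s2 --b--> s4
s4 --b--> s2
s2 --a--> s1
s1 --a--> s1
s1 --b--> s3
s3 --b--> s1
s1 --a--> s1

s1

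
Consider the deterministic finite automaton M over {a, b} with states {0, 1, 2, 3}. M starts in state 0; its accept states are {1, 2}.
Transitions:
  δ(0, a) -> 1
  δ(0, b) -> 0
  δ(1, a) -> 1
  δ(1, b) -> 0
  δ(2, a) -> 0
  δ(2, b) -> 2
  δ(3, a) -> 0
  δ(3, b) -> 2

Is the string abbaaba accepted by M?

0 --a--> 1
1 --b--> 0
0 --b--> 0
0 --a--> 1
1 --a--> 1
1 --b--> 0
0 --a--> 1
End in state 1, which is an accepting state.

accepted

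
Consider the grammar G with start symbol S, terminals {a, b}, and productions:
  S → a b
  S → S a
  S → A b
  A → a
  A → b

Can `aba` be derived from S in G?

yes

S ⇒ Sa ⇒ aba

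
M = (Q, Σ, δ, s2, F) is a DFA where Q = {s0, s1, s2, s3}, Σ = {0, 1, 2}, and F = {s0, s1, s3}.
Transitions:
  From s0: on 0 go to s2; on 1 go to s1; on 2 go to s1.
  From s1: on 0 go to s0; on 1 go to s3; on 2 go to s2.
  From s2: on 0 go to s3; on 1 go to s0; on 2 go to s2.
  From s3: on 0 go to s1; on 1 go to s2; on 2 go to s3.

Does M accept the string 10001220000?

accepted

s2 --1--> s0
s0 --0--> s2
s2 --0--> s3
s3 --0--> s1
s1 --1--> s3
s3 --2--> s3
s3 --2--> s3
s3 --0--> s1
s1 --0--> s0
s0 --0--> s2
s2 --0--> s3
End in state s3, which is an accepting state.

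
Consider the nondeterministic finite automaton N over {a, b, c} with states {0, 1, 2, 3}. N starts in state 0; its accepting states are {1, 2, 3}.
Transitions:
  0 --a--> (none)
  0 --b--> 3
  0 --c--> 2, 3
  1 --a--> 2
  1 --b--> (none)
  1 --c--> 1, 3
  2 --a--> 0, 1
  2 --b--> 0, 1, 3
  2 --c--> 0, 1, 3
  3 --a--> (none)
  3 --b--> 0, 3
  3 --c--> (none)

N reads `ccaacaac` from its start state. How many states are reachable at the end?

4

Start: {0}
read c: {2, 3}
read c: {0, 1, 3}
read a: {2}
read a: {0, 1}
read c: {1, 2, 3}
read a: {0, 1, 2}
read a: {0, 1, 2}
read c: {0, 1, 2, 3}
Final reachable set {0, 1, 2, 3} has 4 states.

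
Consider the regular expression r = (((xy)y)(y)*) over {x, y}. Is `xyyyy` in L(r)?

yes

Split as xyy·yy: ((xy)y) matches xyy and (y)* matches yy.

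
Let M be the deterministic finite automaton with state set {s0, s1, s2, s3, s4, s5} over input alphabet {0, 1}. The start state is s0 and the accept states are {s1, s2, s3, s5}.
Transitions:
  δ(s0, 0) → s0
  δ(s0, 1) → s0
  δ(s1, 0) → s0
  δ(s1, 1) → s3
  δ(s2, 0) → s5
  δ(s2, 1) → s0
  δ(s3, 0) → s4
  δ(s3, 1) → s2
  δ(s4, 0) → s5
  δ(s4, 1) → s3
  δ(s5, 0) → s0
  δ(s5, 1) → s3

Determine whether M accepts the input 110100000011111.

rejected

s0 --1--> s0
s0 --1--> s0
s0 --0--> s0
s0 --1--> s0
s0 --0--> s0
s0 --0--> s0
s0 --0--> s0
s0 --0--> s0
s0 --0--> s0
s0 --0--> s0
s0 --1--> s0
s0 --1--> s0
s0 --1--> s0
s0 --1--> s0
s0 --1--> s0
End in state s0, which is not an accepting state.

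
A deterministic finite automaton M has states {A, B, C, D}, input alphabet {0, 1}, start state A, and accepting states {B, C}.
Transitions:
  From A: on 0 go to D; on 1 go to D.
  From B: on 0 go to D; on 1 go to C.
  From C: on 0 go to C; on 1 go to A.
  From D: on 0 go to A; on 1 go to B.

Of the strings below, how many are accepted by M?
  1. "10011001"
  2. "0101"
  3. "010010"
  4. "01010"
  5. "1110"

2

"10011001": rejected
"0101": accepted
"010010": rejected
"01010": rejected
"1110": accepted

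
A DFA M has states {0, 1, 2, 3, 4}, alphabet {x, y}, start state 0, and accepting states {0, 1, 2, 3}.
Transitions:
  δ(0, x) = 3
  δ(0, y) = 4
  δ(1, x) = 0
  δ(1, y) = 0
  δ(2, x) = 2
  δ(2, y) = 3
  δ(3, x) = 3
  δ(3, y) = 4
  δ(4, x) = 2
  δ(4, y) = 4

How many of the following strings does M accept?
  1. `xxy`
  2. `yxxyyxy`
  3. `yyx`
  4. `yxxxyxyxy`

3

`xxy`: rejected
`yxxyyxy`: accepted
`yyx`: accepted
`yxxxyxyxy`: accepted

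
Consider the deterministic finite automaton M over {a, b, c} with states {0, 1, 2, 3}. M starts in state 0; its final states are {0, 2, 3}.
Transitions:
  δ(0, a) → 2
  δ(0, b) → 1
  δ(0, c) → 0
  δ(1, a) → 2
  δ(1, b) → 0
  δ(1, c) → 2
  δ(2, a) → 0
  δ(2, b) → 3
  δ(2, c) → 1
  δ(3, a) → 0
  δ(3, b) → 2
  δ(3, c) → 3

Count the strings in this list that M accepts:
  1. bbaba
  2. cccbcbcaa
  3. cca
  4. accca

4

bbaba: accepted
cccbcbcaa: accepted
cca: accepted
accca: accepted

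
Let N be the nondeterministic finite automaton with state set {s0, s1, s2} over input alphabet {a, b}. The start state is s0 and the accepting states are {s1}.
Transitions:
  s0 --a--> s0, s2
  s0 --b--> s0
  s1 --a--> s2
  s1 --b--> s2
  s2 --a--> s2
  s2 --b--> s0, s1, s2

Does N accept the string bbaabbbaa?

rejected

Start: {s0}
read b: {s0}
read b: {s0}
read a: {s0, s2}
read a: {s0, s2}
read b: {s0, s1, s2}
read b: {s0, s1, s2}
read b: {s0, s1, s2}
read a: {s0, s2}
read a: {s0, s2}
Reachable ∩ accepting = {} — empty.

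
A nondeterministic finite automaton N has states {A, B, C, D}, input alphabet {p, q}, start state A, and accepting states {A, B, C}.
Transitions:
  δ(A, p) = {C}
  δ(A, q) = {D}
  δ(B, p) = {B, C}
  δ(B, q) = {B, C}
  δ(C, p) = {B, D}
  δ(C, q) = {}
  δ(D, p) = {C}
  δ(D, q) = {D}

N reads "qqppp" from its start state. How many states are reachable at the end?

2

Start: {A}
read q: {D}
read q: {D}
read p: {C}
read p: {B, D}
read p: {B, C}
Final reachable set {B, C} has 2 states.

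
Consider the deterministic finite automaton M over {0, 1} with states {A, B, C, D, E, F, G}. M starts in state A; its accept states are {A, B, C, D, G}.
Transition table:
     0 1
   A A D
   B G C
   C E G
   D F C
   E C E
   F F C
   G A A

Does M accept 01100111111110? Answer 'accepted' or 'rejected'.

rejected

A --0--> A
A --1--> D
D --1--> C
C --0--> E
E --0--> C
C --1--> G
G --1--> A
A --1--> D
D --1--> C
C --1--> G
G --1--> A
A --1--> D
D --1--> C
C --0--> E
End in state E, which is not an accepting state.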